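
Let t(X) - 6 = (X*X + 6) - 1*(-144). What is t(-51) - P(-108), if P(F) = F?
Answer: 2865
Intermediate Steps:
t(X) = 156 + X² (t(X) = 6 + ((X*X + 6) - 1*(-144)) = 6 + ((X² + 6) + 144) = 6 + ((6 + X²) + 144) = 6 + (150 + X²) = 156 + X²)
t(-51) - P(-108) = (156 + (-51)²) - 1*(-108) = (156 + 2601) + 108 = 2757 + 108 = 2865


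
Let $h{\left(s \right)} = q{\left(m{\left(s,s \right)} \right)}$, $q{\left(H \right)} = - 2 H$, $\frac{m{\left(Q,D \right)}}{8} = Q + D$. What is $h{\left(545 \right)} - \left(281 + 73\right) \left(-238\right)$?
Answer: $66812$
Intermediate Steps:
$m{\left(Q,D \right)} = 8 D + 8 Q$ ($m{\left(Q,D \right)} = 8 \left(Q + D\right) = 8 \left(D + Q\right) = 8 D + 8 Q$)
$h{\left(s \right)} = - 32 s$ ($h{\left(s \right)} = - 2 \left(8 s + 8 s\right) = - 2 \cdot 16 s = - 32 s$)
$h{\left(545 \right)} - \left(281 + 73\right) \left(-238\right) = \left(-32\right) 545 - \left(281 + 73\right) \left(-238\right) = -17440 - 354 \left(-238\right) = -17440 - -84252 = -17440 + 84252 = 66812$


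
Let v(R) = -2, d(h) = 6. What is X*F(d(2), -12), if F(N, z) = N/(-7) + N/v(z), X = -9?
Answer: 243/7 ≈ 34.714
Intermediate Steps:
F(N, z) = -9*N/14 (F(N, z) = N/(-7) + N/(-2) = N*(-⅐) + N*(-½) = -N/7 - N/2 = -9*N/14)
X*F(d(2), -12) = -(-81)*6/14 = -9*(-27/7) = 243/7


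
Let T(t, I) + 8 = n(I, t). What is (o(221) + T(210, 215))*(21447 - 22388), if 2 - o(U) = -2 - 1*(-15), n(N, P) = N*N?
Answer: -43479846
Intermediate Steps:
n(N, P) = N**2
T(t, I) = -8 + I**2
o(U) = -11 (o(U) = 2 - (-2 - 1*(-15)) = 2 - (-2 + 15) = 2 - 1*13 = 2 - 13 = -11)
(o(221) + T(210, 215))*(21447 - 22388) = (-11 + (-8 + 215**2))*(21447 - 22388) = (-11 + (-8 + 46225))*(-941) = (-11 + 46217)*(-941) = 46206*(-941) = -43479846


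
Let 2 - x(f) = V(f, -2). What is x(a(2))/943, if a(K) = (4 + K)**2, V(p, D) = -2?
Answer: 4/943 ≈ 0.0042418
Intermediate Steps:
x(f) = 4 (x(f) = 2 - 1*(-2) = 2 + 2 = 4)
x(a(2))/943 = 4/943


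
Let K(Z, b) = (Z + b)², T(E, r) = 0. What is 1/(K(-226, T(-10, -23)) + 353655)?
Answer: 1/404731 ≈ 2.4708e-6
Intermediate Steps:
1/(K(-226, T(-10, -23)) + 353655) = 1/((-226 + 0)² + 353655) = 1/((-226)² + 353655) = 1/(51076 + 353655) = 1/404731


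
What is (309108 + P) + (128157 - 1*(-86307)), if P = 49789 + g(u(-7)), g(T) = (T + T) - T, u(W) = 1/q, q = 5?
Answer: 2866806/5 ≈ 5.7336e+5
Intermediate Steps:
u(W) = ⅕ (u(W) = 1/5 = ⅕)
g(T) = T (g(T) = 2*T - T = T)
P = 248946/5 (P = 49789 + ⅕ = 248946/5 ≈ 49789.)
(309108 + P) + (128157 - 1*(-86307)) = (309108 + 248946/5) + (128157 - 1*(-86307)) = 1794486/5 + (128157 + 86307) = 1794486/5 + 214464 = 2866806/5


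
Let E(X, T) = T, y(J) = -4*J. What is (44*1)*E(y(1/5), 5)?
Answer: 220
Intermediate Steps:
(44*1)*E(y(1/5), 5) = (44*1)*5 = 44*5 = 220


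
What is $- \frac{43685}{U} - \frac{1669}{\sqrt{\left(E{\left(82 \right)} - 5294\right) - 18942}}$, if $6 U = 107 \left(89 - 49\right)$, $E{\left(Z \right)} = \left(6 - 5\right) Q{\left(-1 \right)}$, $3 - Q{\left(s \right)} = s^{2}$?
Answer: $- \frac{26211}{428} + \frac{1669 i \sqrt{24234}}{24234} \approx -61.241 + 10.721 i$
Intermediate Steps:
$Q{\left(s \right)} = 3 - s^{2}$
$E{\left(Z \right)} = 2$ ($E{\left(Z \right)} = \left(6 - 5\right) \left(3 - \left(-1\right)^{2}\right) = 1 \left(3 - 1\right) = 1 \cdot 2 = 2$)
$U = \frac{2140}{3}$ ($U = \frac{107 \left(89 - 49\right)}{6} = \frac{107 \cdot 40}{6} = \frac{1}{6} \cdot 4280 = \frac{2140}{3} \approx 713.33$)
$- \frac{43685}{U} - \frac{1669}{\sqrt{\left(E{\left(82 \right)} - 5294\right) - 18942}} = - \frac{43685}{\frac{2140}{3}} - \frac{1669}{\sqrt{\left(2 - 5294\right) - 18942}} = \left(-43685\right) \frac{3}{2140} - \frac{1669}{\sqrt{\left(2 - 5294\right) - 18942}} = - \frac{26211}{428} - \frac{1669}{\sqrt{-5292 - 18942}} = - \frac{26211}{428} - \frac{1669}{\sqrt{-24234}} = - \frac{26211}{428} - \frac{1669}{i \sqrt{24234}} = - \frac{26211}{428} - 1669 \left(- \frac{i \sqrt{24234}}{24234}\right) = - \frac{26211}{428} + \frac{1669 i \sqrt{24234}}{24234}$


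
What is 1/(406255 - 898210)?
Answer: -1/491955 ≈ -2.0327e-6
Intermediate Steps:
1/(406255 - 898210) = 1/(-491955) = -1/491955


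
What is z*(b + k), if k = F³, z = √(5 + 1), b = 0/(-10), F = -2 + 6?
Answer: 64*√6 ≈ 156.77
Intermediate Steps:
F = 4
b = 0 (b = 0*(-⅒) = 0)
z = √6 ≈ 2.4495
k = 64 (k = 4³ = 64)
z*(b + k) = √6*(0 + 64) = √6*64 = 64*√6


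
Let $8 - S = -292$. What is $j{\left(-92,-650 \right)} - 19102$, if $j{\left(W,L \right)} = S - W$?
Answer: $-18710$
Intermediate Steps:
$S = 300$ ($S = 8 - -292 = 8 + 292 = 300$)
$j{\left(W,L \right)} = 300 - W$
$j{\left(-92,-650 \right)} - 19102 = \left(300 - -92\right) - 19102 = \left(300 + 92\right) - 19102 = 392 - 19102 = -18710$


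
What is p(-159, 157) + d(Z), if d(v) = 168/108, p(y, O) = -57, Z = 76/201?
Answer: -499/9 ≈ -55.444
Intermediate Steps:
Z = 76/201 (Z = 76*(1/201) = 76/201 ≈ 0.37811)
d(v) = 14/9 (d(v) = 168*(1/108) = 14/9)
p(-159, 157) + d(Z) = -57 + 14/9 = -499/9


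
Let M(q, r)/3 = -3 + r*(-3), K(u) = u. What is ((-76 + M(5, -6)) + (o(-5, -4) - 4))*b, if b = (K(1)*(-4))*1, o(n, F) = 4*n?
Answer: 220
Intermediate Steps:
M(q, r) = -9 - 9*r (M(q, r) = 3*(-3 + r*(-3)) = 3*(-3 - 3*r) = -9 - 9*r)
b = -4 (b = (1*(-4))*1 = -4*1 = -4)
((-76 + M(5, -6)) + (o(-5, -4) - 4))*b = ((-76 + (-9 - 9*(-6))) + (4*(-5) - 4))*(-4) = ((-76 + (-9 + 54)) + (-20 - 4))*(-4) = ((-76 + 45) - 24)*(-4) = (-31 - 24)*(-4) = -55*(-4) = 220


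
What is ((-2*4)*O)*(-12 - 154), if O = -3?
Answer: -3984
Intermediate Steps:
((-2*4)*O)*(-12 - 154) = (-2*4*(-3))*(-12 - 154) = -8*(-3)*(-166) = 24*(-166) = -3984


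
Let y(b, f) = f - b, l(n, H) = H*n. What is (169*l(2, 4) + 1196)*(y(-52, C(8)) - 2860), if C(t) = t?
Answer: -7134400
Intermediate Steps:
(169*l(2, 4) + 1196)*(y(-52, C(8)) - 2860) = (169*(4*2) + 1196)*((8 - 1*(-52)) - 2860) = (169*8 + 1196)*((8 + 52) - 2860) = (1352 + 1196)*(60 - 2860) = 2548*(-2800) = -7134400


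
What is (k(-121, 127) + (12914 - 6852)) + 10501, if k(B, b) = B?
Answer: 16442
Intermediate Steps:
(k(-121, 127) + (12914 - 6852)) + 10501 = (-121 + (12914 - 6852)) + 10501 = (-121 + 6062) + 10501 = 5941 + 10501 = 16442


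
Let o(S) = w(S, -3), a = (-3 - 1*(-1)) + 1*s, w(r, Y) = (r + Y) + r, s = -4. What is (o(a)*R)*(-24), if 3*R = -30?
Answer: -3600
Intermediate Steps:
R = -10 (R = (⅓)*(-30) = -10)
w(r, Y) = Y + 2*r (w(r, Y) = (Y + r) + r = Y + 2*r)
a = -6 (a = (-3 - 1*(-1)) + 1*(-4) = (-3 + 1) - 4 = -2 - 4 = -6)
o(S) = -3 + 2*S
(o(a)*R)*(-24) = ((-3 + 2*(-6))*(-10))*(-24) = ((-3 - 12)*(-10))*(-24) = -15*(-10)*(-24) = 150*(-24) = -3600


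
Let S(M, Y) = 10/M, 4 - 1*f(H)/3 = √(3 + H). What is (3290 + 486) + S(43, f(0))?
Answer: 162378/43 ≈ 3776.2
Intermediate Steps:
f(H) = 12 - 3*√(3 + H)
(3290 + 486) + S(43, f(0)) = (3290 + 486) + 10/43 = 3776 + 10*(1/43) = 3776 + 10/43 = 162378/43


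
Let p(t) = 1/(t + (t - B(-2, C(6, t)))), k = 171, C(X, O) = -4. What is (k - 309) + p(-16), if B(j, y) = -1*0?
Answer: -4417/32 ≈ -138.03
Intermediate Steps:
B(j, y) = 0
p(t) = 1/(2*t) (p(t) = 1/(t + (t - 1*0)) = 1/(t + (t + 0)) = 1/(t + t) = 1/(2*t))
(k - 309) + p(-16) = (171 - 309) + (½)/(-16) = -138 + (½)*(-1/16) = -138 - 1/32 = -4417/32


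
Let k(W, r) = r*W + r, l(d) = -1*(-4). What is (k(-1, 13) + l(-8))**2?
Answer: 16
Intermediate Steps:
l(d) = 4
k(W, r) = r + W*r (k(W, r) = W*r + r = r + W*r)
(k(-1, 13) + l(-8))**2 = (13*(1 - 1) + 4)**2 = (13*0 + 4)**2 = (0 + 4)**2 = 4**2 = 16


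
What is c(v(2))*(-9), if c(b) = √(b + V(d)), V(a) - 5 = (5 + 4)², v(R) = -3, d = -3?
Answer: -9*√83 ≈ -81.994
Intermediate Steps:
V(a) = 86 (V(a) = 5 + (5 + 4)² = 5 + 9² = 5 + 81 = 86)
c(b) = √(86 + b) (c(b) = √(b + 86) = √(86 + b))
c(v(2))*(-9) = √(86 - 3)*(-9) = √83*(-9) = -9*√83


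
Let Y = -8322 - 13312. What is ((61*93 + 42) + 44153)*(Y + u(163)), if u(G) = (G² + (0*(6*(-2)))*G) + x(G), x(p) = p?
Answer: 254227064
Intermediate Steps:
Y = -21634
u(G) = G + G² (u(G) = (G² + (0*(6*(-2)))*G) + G = (G² + (0*(-12))*G) + G = (G² + 0*G) + G = (G² + 0) + G = G² + G = G + G²)
((61*93 + 42) + 44153)*(Y + u(163)) = ((61*93 + 42) + 44153)*(-21634 + 163*(1 + 163)) = ((5673 + 42) + 44153)*(-21634 + 163*164) = (5715 + 44153)*(-21634 + 26732) = 49868*5098 = 254227064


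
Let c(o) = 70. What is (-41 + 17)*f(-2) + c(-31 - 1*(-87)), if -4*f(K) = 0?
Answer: 70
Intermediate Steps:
f(K) = 0 (f(K) = -¼*0 = 0)
(-41 + 17)*f(-2) + c(-31 - 1*(-87)) = (-41 + 17)*0 + 70 = -24*0 + 70 = 0 + 70 = 70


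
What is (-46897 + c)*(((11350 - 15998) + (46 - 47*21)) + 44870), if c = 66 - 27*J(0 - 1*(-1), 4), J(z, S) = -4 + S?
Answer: -1839568511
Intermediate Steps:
c = 66 (c = 66 - 27*(-4 + 4) = 66 - 27*0 = 66 + 0 = 66)
(-46897 + c)*(((11350 - 15998) + (46 - 47*21)) + 44870) = (-46897 + 66)*(((11350 - 15998) + (46 - 47*21)) + 44870) = -46831*((-4648 + (46 - 987)) + 44870) = -46831*((-4648 - 941) + 44870) = -46831*(-5589 + 44870) = -46831*39281 = -1839568511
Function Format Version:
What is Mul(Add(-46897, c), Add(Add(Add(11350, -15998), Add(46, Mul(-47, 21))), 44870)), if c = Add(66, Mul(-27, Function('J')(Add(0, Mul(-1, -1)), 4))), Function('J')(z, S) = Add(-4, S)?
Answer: -1839568511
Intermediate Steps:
c = 66 (c = Add(66, Mul(-27, Add(-4, 4))) = Add(66, Mul(-27, 0)) = Add(66, 0) = 66)
Mul(Add(-46897, c), Add(Add(Add(11350, -15998), Add(46, Mul(-47, 21))), 44870)) = Mul(Add(-46897, 66), Add(Add(Add(11350, -15998), Add(46, Mul(-47, 21))), 44870)) = Mul(-46831, Add(Add(-4648, Add(46, -987)), 44870)) = Mul(-46831, Add(Add(-4648, -941), 44870)) = Mul(-46831, Add(-5589, 44870)) = Mul(-46831, 39281) = -1839568511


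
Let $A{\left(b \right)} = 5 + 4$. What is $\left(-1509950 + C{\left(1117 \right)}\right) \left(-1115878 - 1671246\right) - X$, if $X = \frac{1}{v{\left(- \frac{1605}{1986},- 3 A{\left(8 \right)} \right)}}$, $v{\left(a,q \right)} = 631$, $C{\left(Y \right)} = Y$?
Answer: $\frac{2653547244430251}{631} \approx 4.2053 \cdot 10^{12}$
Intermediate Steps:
$A{\left(b \right)} = 9$
$X = \frac{1}{631} \approx 0.0015848$
$\left(-1509950 + C{\left(1117 \right)}\right) \left(-1115878 - 1671246\right) - X = \left(-1509950 + 1117\right) \left(-1115878 - 1671246\right) - \frac{1}{631} = \left(-1508833\right) \left(-2787124\right) - \frac{1}{631} = 4205304666292 - \frac{1}{631} = \frac{2653547244430251}{631}$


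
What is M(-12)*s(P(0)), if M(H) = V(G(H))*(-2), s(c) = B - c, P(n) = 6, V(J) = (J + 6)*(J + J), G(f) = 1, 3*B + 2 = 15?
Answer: 140/3 ≈ 46.667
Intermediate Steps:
B = 13/3 (B = -⅔ + (⅓)*15 = -⅔ + 5 = 13/3 ≈ 4.3333)
V(J) = 2*J*(6 + J) (V(J) = (6 + J)*(2*J) = 2*J*(6 + J))
s(c) = 13/3 - c
M(H) = -28 (M(H) = (2*1*(6 + 1))*(-2) = (2*1*7)*(-2) = 14*(-2) = -28)
M(-12)*s(P(0)) = -28*(13/3 - 1*6) = -28*(13/3 - 6) = -28*(-5/3) = 140/3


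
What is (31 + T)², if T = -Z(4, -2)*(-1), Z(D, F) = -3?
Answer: 784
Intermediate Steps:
T = -3 (T = -1*(-3)*(-1) = 3*(-1) = -3)
(31 + T)² = (31 - 3)² = 28² = 784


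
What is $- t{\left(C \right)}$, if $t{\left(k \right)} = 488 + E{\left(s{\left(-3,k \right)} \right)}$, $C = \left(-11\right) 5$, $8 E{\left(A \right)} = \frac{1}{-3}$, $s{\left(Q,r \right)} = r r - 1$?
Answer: $- \frac{11711}{24} \approx -487.96$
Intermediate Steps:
$s{\left(Q,r \right)} = -1 + r^{2}$ ($s{\left(Q,r \right)} = r^{2} - 1 = -1 + r^{2}$)
$E{\left(A \right)} = - \frac{1}{24}$ ($E{\left(A \right)} = \frac{1}{8 \left(-3\right)} = \frac{1}{8} \left(- \frac{1}{3}\right) = - \frac{1}{24}$)
$C = -55$
$t{\left(k \right)} = \frac{11711}{24}$ ($t{\left(k \right)} = 488 - \frac{1}{24} = \frac{11711}{24}$)
$- t{\left(C \right)} = \left(-1\right) \frac{11711}{24} = - \frac{11711}{24}$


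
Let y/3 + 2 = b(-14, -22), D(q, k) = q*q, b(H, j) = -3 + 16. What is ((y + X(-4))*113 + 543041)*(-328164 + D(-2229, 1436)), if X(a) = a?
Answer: 2535066850086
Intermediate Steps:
b(H, j) = 13
D(q, k) = q²
y = 33 (y = -6 + 3*13 = -6 + 39 = 33)
((y + X(-4))*113 + 543041)*(-328164 + D(-2229, 1436)) = ((33 - 4)*113 + 543041)*(-328164 + (-2229)²) = (29*113 + 543041)*(-328164 + 4968441) = (3277 + 543041)*4640277 = 546318*4640277 = 2535066850086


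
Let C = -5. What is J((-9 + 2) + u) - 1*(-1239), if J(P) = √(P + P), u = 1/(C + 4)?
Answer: 1239 + 4*I ≈ 1239.0 + 4.0*I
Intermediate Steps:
u = -1 (u = 1/(-5 + 4) = 1/(-1) = -1)
J(P) = √2*√P (J(P) = √(2*P) = √2*√P)
J((-9 + 2) + u) - 1*(-1239) = √2*√((-9 + 2) - 1) - 1*(-1239) = √2*√(-7 - 1) + 1239 = √2*√(-8) + 1239 = √2*(2*I*√2) + 1239 = 4*I + 1239 = 1239 + 4*I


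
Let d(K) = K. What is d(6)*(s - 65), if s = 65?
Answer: 0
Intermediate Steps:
d(6)*(s - 65) = 6*(65 - 65) = 6*0 = 0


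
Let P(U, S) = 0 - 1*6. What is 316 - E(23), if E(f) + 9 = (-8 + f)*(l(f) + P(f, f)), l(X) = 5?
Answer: 340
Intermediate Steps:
P(U, S) = -6 (P(U, S) = 0 - 6 = -6)
E(f) = -1 - f (E(f) = -9 + (-8 + f)*(5 - 6) = -9 + (-8 + f)*(-1) = -9 + (8 - f) = -1 - f)
316 - E(23) = 316 - (-1 - 1*23) = 316 - (-1 - 23) = 316 - 1*(-24) = 316 + 24 = 340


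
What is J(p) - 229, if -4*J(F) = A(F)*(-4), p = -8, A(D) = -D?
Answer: -221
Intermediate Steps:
J(F) = -F (J(F) = -(-F)*(-4)/4 = -F)
J(p) - 229 = -1*(-8) - 229 = 8 - 229 = -221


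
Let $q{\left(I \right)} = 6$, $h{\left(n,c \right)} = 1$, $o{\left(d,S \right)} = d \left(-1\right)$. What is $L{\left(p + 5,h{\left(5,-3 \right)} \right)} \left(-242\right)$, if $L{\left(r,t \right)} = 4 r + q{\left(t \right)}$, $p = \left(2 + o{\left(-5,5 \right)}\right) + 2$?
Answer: $-15004$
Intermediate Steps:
$o{\left(d,S \right)} = - d$
$p = 9$ ($p = \left(2 - -5\right) + 2 = \left(2 + 5\right) + 2 = 7 + 2 = 9$)
$L{\left(r,t \right)} = 6 + 4 r$ ($L{\left(r,t \right)} = 4 r + 6 = 6 + 4 r$)
$L{\left(p + 5,h{\left(5,-3 \right)} \right)} \left(-242\right) = \left(6 + 4 \left(9 + 5\right)\right) \left(-242\right) = \left(6 + 4 \cdot 14\right) \left(-242\right) = \left(6 + 56\right) \left(-242\right) = 62 \left(-242\right) = -15004$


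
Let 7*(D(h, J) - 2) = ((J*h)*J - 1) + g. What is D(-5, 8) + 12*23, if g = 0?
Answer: 1625/7 ≈ 232.14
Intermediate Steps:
D(h, J) = 13/7 + h*J²/7 (D(h, J) = 2 + (((J*h)*J - 1) + 0)/7 = 2 + ((h*J² - 1) + 0)/7 = 2 + ((-1 + h*J²) + 0)/7 = 2 + (-1 + h*J²)/7 = 2 + (-⅐ + h*J²/7) = 13/7 + h*J²/7)
D(-5, 8) + 12*23 = (13/7 + (⅐)*(-5)*8²) + 12*23 = (13/7 + (⅐)*(-5)*64) + 276 = (13/7 - 320/7) + 276 = -307/7 + 276 = 1625/7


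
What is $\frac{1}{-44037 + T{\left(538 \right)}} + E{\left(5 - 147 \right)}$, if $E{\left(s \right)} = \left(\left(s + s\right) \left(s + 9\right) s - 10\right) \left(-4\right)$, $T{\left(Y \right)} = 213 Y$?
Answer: $\frac{1513767696553}{70557} \approx 2.1455 \cdot 10^{7}$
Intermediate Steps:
$E{\left(s \right)} = 40 - 8 s^{2} \left(9 + s\right)$ ($E{\left(s \right)} = \left(2 s \left(9 + s\right) s - 10\right) \left(-4\right) = \left(2 s^{2} \left(9 + s\right) - 10\right) \left(-4\right) = \left(-10 + 2 s^{2} \left(9 + s\right)\right) \left(-4\right) = 40 - 8 s^{2} \left(9 + s\right)$)
$\frac{1}{-44037 + T{\left(538 \right)}} + E{\left(5 - 147 \right)} = \frac{1}{-44037 + 213 \cdot 538} - \left(-40 + 8 \left(5 - 147\right)^{3} + 72 \left(5 - 147\right)^{2}\right) = \frac{1}{-44037 + 114594} - \left(-40 + 8 \left(5 - 147\right)^{3} + 72 \left(5 - 147\right)^{2}\right) = \frac{1}{70557} - \left(-40 - 22906304 + 1451808\right) = \frac{1}{70557} - -21454536 = \frac{1}{70557} + \left(40 - 1451808 + 22906304\right) = \frac{1}{70557} + 21454536 = \frac{1513767696553}{70557}$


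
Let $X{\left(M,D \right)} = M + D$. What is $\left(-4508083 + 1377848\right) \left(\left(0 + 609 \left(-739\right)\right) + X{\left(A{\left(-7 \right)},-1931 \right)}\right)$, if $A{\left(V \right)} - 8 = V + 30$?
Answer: $1414712838485$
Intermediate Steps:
$A{\left(V \right)} = 38 + V$ ($A{\left(V \right)} = 8 + \left(V + 30\right) = 8 + \left(30 + V\right) = 38 + V$)
$X{\left(M,D \right)} = D + M$
$\left(-4508083 + 1377848\right) \left(\left(0 + 609 \left(-739\right)\right) + X{\left(A{\left(-7 \right)},-1931 \right)}\right) = \left(-4508083 + 1377848\right) \left(\left(0 + 609 \left(-739\right)\right) + \left(-1931 + \left(38 - 7\right)\right)\right) = - 3130235 \left(\left(0 - 450051\right) + \left(-1931 + 31\right)\right) = - 3130235 \left(-450051 - 1900\right) = \left(-3130235\right) \left(-451951\right) = 1414712838485$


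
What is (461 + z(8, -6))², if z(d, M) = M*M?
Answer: 247009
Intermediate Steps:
z(d, M) = M²
(461 + z(8, -6))² = (461 + (-6)²)² = (461 + 36)² = 497² = 247009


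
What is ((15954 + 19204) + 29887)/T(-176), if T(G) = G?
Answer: -65045/176 ≈ -369.57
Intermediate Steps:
((15954 + 19204) + 29887)/T(-176) = ((15954 + 19204) + 29887)/(-176) = (35158 + 29887)*(-1/176) = 65045*(-1/176) = -65045/176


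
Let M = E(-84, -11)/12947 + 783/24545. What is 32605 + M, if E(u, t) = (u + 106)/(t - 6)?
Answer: 16013012725482/491120905 ≈ 32605.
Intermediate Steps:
E(u, t) = (106 + u)/(-6 + t)
M = 15617957/491120905 (M = ((106 - 84)/(-6 - 11))/12947 + 783/24545 = (22/(-17))*(1/12947) + 783*(1/24545) = -1/17*22*(1/12947) + 783/24545 = -22/17*1/12947 + 783/24545 = -2/20009 + 783/24545 = 15617957/491120905 ≈ 0.031801)
32605 + M = 32605 + 15617957/491120905 = 16013012725482/491120905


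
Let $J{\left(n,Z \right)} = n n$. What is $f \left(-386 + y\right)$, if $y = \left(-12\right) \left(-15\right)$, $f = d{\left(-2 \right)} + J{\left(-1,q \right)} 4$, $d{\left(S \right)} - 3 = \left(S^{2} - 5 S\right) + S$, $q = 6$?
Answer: $-3914$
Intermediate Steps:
$J{\left(n,Z \right)} = n^{2}$
$d{\left(S \right)} = 3 + S^{2} - 4 S$ ($d{\left(S \right)} = 3 + \left(\left(S^{2} - 5 S\right) + S\right) = 3 + \left(S^{2} - 4 S\right) = 3 + S^{2} - 4 S$)
$f = 19$ ($f = \left(3 + \left(-2\right)^{2} - -8\right) + \left(-1\right)^{2} \cdot 4 = \left(3 + 4 + 8\right) + 1 \cdot 4 = 15 + 4 = 19$)
$y = 180$
$f \left(-386 + y\right) = 19 \left(-386 + 180\right) = 19 \left(-206\right) = -3914$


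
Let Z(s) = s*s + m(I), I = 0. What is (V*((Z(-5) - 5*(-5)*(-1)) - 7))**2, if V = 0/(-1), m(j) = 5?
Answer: 0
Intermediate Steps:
Z(s) = 5 + s**2 (Z(s) = s*s + 5 = s**2 + 5 = 5 + s**2)
V = 0 (V = 0*(-1) = 0)
(V*((Z(-5) - 5*(-5)*(-1)) - 7))**2 = (0*(((5 + (-5)**2) - 5*(-5)*(-1)) - 7))**2 = (0*(((5 + 25) - (-25)*(-1)) - 7))**2 = (0*((30 - 1*25) - 7))**2 = (0*((30 - 25) - 7))**2 = (0*(5 - 7))**2 = (0*(-2))**2 = 0**2 = 0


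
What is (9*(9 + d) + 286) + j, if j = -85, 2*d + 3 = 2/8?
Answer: 2157/8 ≈ 269.63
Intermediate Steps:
d = -11/8 (d = -3/2 + (2/8)/2 = -3/2 + (2*(⅛))/2 = -3/2 + (½)*(¼) = -3/2 + ⅛ = -11/8 ≈ -1.3750)
(9*(9 + d) + 286) + j = (9*(9 - 11/8) + 286) - 85 = (9*(61/8) + 286) - 85 = (549/8 + 286) - 85 = 2837/8 - 85 = 2157/8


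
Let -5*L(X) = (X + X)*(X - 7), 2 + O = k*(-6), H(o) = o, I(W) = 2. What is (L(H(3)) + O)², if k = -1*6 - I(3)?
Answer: 64516/25 ≈ 2580.6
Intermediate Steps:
k = -8 (k = -1*6 - 1*2 = -6 - 2 = -8)
O = 46 (O = -2 - 8*(-6) = -2 + 48 = 46)
L(X) = -2*X*(-7 + X)/5 (L(X) = -(X + X)*(X - 7)/5 = -2*X*(-7 + X)/5)
(L(H(3)) + O)² = ((⅖)*3*(7 - 1*3) + 46)² = ((⅖)*3*(7 - 3) + 46)² = ((⅖)*3*4 + 46)² = (24/5 + 46)² = (254/5)² = 64516/25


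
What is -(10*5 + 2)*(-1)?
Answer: 52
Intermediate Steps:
-(10*5 + 2)*(-1) = -(50 + 2)*(-1) = -52*(-1) = -1*(-52) = 52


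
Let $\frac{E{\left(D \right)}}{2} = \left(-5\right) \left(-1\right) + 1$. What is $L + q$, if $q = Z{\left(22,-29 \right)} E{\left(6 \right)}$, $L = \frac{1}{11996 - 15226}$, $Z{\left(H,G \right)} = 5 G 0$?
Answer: $- \frac{1}{3230} \approx -0.0003096$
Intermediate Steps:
$Z{\left(H,G \right)} = 0$
$L = - \frac{1}{3230}$ ($L = \frac{1}{-3230} = - \frac{1}{3230} \approx -0.0003096$)
$E{\left(D \right)} = 12$ ($E{\left(D \right)} = 2 \left(\left(-5\right) \left(-1\right) + 1\right) = 2 \left(5 + 1\right) = 2 \cdot 6 = 12$)
$q = 0$ ($q = 0 \cdot 12 = 0$)
$L + q = - \frac{1}{3230} + 0 = - \frac{1}{3230}$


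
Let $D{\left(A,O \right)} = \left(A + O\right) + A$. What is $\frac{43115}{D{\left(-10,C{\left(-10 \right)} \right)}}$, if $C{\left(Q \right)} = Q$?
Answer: $- \frac{8623}{6} \approx -1437.2$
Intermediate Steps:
$D{\left(A,O \right)} = O + 2 A$
$\frac{43115}{D{\left(-10,C{\left(-10 \right)} \right)}} = \frac{43115}{-10 + 2 \left(-10\right)} = \frac{43115}{-10 - 20} = \frac{43115}{-30} = 43115 \left(- \frac{1}{30}\right) = - \frac{8623}{6}$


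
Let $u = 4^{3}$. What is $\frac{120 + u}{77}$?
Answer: $\frac{184}{77} \approx 2.3896$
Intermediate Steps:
$u = 64$
$\frac{120 + u}{77} = \frac{120 + 64}{77} = 184 \cdot \frac{1}{77} = \frac{184}{77}$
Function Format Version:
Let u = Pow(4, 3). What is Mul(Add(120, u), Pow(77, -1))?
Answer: Rational(184, 77) ≈ 2.3896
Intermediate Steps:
u = 64
Mul(Add(120, u), Pow(77, -1)) = Mul(Add(120, 64), Pow(77, -1)) = Mul(184, Rational(1, 77)) = Rational(184, 77)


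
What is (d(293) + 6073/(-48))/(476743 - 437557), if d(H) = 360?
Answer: 1601/268704 ≈ 0.0059582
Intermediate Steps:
(d(293) + 6073/(-48))/(476743 - 437557) = (360 + 6073/(-48))/(476743 - 437557) = (360 + 6073*(-1/48))/39186 = (360 - 6073/48)*(1/39186) = (11207/48)*(1/39186) = 1601/268704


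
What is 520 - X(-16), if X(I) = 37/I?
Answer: 8357/16 ≈ 522.31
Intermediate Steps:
520 - X(-16) = 520 - 37/(-16) = 520 - 37*(-1)/16 = 520 - 1*(-37/16) = 520 + 37/16 = 8357/16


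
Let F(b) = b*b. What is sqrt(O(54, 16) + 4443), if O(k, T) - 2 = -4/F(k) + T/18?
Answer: 2*sqrt(810263)/27 ≈ 66.677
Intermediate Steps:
F(b) = b**2
O(k, T) = 2 - 4/k**2 + T/18 (O(k, T) = 2 + (-4/k**2 + T/18) = 2 - 4/k**2 + T/18)
sqrt(O(54, 16) + 4443) = sqrt((2 - 4/54**2 + (1/18)*16) + 4443) = sqrt((2 - 4*1/2916 + 8/9) + 4443) = sqrt((2 - 1/729 + 8/9) + 4443) = sqrt(2105/729 + 4443) = sqrt(3241052/729) = 2*sqrt(810263)/27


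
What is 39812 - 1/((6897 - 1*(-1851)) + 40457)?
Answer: 1958949459/49205 ≈ 39812.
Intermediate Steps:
39812 - 1/((6897 - 1*(-1851)) + 40457) = 39812 - 1/((6897 + 1851) + 40457) = 39812 - 1/(8748 + 40457) = 39812 - 1/49205 = 1958949459/49205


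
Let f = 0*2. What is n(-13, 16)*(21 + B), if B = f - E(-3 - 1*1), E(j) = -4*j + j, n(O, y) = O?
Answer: -117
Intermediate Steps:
E(j) = -3*j
f = 0
B = -12 (B = 0 - (-3)*(-3 - 1*1) = 0 - (-3)*(-3 - 1) = 0 - (-3)*(-4) = 0 - 1*12 = 0 - 12 = -12)
n(-13, 16)*(21 + B) = -13*(21 - 12) = -13*9 = -117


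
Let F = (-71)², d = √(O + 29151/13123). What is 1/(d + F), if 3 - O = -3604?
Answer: 66153043/333430125951 - 2*√155388826219/333430125951 ≈ 0.00019604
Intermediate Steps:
O = 3607 (O = 3 - 1*(-3604) = 3 + 3604 = 3607)
d = 2*√155388826219/13123 (d = √(3607 + 29151/13123) = √(47363812/13123) = 2*√155388826219/13123 ≈ 60.077)
F = 5041
1/(d + F) = 1/(2*√155388826219/13123 + 5041) = 1/(5041 + 2*√155388826219/13123)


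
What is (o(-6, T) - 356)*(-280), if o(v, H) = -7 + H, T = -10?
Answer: 104440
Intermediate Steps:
(o(-6, T) - 356)*(-280) = ((-7 - 10) - 356)*(-280) = (-17 - 356)*(-280) = -373*(-280) = 104440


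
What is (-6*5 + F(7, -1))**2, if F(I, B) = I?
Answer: 529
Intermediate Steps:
(-6*5 + F(7, -1))**2 = (-6*5 + 7)**2 = (-30 + 7)**2 = (-23)**2 = 529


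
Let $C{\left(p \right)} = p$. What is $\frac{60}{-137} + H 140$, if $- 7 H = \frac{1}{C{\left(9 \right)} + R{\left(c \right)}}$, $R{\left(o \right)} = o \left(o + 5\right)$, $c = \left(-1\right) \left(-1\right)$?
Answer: $- \frac{728}{411} \approx -1.7713$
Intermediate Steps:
$c = 1$
$R{\left(o \right)} = o \left(5 + o\right)$
$H = - \frac{1}{105}$ ($H = - \frac{1}{7 \left(9 + 1 \left(5 + 1\right)\right)} = - \frac{1}{7 \left(9 + 1 \cdot 6\right)} = - \frac{1}{7 \left(9 + 6\right)} = - \frac{1}{7 \cdot 15} = \left(- \frac{1}{7}\right) \frac{1}{15} = - \frac{1}{105} \approx -0.0095238$)
$\frac{60}{-137} + H 140 = \frac{60}{-137} - \frac{4}{3} = 60 \left(- \frac{1}{137}\right) - \frac{4}{3} = - \frac{60}{137} - \frac{4}{3} = - \frac{728}{411}$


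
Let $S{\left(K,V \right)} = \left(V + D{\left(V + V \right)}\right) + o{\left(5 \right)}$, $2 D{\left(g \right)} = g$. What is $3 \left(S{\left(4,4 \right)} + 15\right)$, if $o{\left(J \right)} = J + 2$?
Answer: $90$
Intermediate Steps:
$o{\left(J \right)} = 2 + J$
$D{\left(g \right)} = \frac{g}{2}$
$S{\left(K,V \right)} = 7 + 2 V$ ($S{\left(K,V \right)} = \left(V + \frac{V + V}{2}\right) + \left(2 + 5\right) = \left(V + \frac{2 V}{2}\right) + 7 = \left(V + V\right) + 7 = 2 V + 7 = 7 + 2 V$)
$3 \left(S{\left(4,4 \right)} + 15\right) = 3 \left(\left(7 + 2 \cdot 4\right) + 15\right) = 3 \left(\left(7 + 8\right) + 15\right) = 3 \left(15 + 15\right) = 3 \cdot 30 = 90$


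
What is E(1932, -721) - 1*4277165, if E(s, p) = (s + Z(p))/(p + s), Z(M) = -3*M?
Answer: -739948960/173 ≈ -4.2772e+6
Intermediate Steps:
E(s, p) = (s - 3*p)/(p + s)
E(1932, -721) - 1*4277165 = (1932 - 3*(-721))/(-721 + 1932) - 1*4277165 = (1932 + 2163)/1211 - 4277165 = (1/1211)*4095 - 4277165 = 585/173 - 4277165 = -739948960/173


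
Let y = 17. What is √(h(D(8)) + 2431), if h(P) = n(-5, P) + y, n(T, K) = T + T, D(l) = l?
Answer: √2438 ≈ 49.376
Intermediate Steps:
n(T, K) = 2*T
h(P) = 7 (h(P) = 2*(-5) + 17 = -10 + 17 = 7)
√(h(D(8)) + 2431) = √(7 + 2431) = √2438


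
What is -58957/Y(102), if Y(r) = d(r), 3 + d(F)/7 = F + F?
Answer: -58957/1407 ≈ -41.903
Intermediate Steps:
d(F) = -21 + 14*F (d(F) = -21 + 7*(F + F) = -21 + 7*(2*F) = -21 + 14*F)
Y(r) = -21 + 14*r
-58957/Y(102) = -58957/(-21 + 14*102) = -58957/(-21 + 1428) = -58957/1407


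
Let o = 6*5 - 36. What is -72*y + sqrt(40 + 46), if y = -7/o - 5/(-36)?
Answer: -94 + sqrt(86) ≈ -84.726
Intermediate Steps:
o = -6 (o = 30 - 36 = -6)
y = 47/36 (y = -7/(-6) - 5/(-36) = -7*(-1/6) - 5*(-1/36) = 7/6 + 5/36 = 47/36 ≈ 1.3056)
-72*y + sqrt(40 + 46) = -72*47/36 + sqrt(40 + 46) = -94 + sqrt(86)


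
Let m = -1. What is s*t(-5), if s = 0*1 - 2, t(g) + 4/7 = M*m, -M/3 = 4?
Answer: -160/7 ≈ -22.857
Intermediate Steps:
M = -12 (M = -3*4 = -12)
t(g) = 80/7 (t(g) = -4/7 - 12*(-1) = -4/7 + 12 = 80/7)
s = -2 (s = 0 - 2 = -2)
s*t(-5) = -2*80/7 = -160/7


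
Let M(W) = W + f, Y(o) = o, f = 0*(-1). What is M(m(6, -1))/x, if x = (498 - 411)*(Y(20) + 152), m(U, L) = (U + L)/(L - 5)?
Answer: -5/89784 ≈ -5.5689e-5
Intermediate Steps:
f = 0
m(U, L) = (L + U)/(-5 + L)
x = 14964 (x = (498 - 411)*(20 + 152) = 87*172 = 14964)
M(W) = W (M(W) = W + 0 = W)
M(m(6, -1))/x = ((-1 + 6)/(-5 - 1))/14964 = (5/(-6))*(1/14964) = -1/6*5*(1/14964) = -5/6*1/14964 = -5/89784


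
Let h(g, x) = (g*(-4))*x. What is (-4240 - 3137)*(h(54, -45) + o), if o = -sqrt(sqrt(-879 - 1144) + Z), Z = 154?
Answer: -71704440 + 7377*sqrt(154 + 17*I*sqrt(7)) ≈ -7.1612e+7 + 13231.0*I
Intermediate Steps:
h(g, x) = -4*g*x (h(g, x) = (-4*g)*x = -4*g*x)
o = -sqrt(154 + 17*I*sqrt(7)) (o = -sqrt(sqrt(-879 - 1144) + 154) = -sqrt(sqrt(-2023) + 154) = -sqrt(17*I*sqrt(7) + 154) = -sqrt(154 + 17*I*sqrt(7)) ≈ -12.539 - 1.7936*I)
(-4240 - 3137)*(h(54, -45) + o) = (-4240 - 3137)*(-4*54*(-45) - sqrt(154 + 17*I*sqrt(7))) = -7377*(9720 - sqrt(154 + 17*I*sqrt(7))) = -71704440 + 7377*sqrt(154 + 17*I*sqrt(7))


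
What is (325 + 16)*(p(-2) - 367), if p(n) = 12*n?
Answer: -133331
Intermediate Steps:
(325 + 16)*(p(-2) - 367) = (325 + 16)*(12*(-2) - 367) = 341*(-24 - 367) = 341*(-391) = -133331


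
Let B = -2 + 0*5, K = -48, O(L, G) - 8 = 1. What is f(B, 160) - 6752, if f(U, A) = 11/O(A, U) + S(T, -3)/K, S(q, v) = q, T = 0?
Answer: -60757/9 ≈ -6750.8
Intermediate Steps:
O(L, G) = 9 (O(L, G) = 8 + 1 = 9)
B = -2 (B = -2 + 0 = -2)
f(U, A) = 11/9 (f(U, A) = 11/9 + 0/(-48) = 11*(⅑) + 0*(-1/48) = 11/9 + 0 = 11/9)
f(B, 160) - 6752 = 11/9 - 6752 = -60757/9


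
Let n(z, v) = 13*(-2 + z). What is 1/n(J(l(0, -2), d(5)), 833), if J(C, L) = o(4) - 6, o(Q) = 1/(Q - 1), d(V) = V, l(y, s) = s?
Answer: -3/299 ≈ -0.010033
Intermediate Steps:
o(Q) = 1/(-1 + Q)
J(C, L) = -17/3 (J(C, L) = 1/(-1 + 4) - 6 = 1/3 - 6 = ⅓ - 6 = -17/3)
n(z, v) = -26 + 13*z
1/n(J(l(0, -2), d(5)), 833) = 1/(-26 + 13*(-17/3)) = 1/(-26 - 221/3) = 1/(-299/3) = -3/299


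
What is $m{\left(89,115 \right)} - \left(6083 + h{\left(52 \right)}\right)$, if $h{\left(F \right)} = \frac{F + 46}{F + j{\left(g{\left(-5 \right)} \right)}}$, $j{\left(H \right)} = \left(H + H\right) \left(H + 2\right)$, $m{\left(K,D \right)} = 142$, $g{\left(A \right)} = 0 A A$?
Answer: $- \frac{154515}{26} \approx -5942.9$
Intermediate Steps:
$g{\left(A \right)} = 0$ ($g{\left(A \right)} = 0 A = 0$)
$j{\left(H \right)} = 2 H \left(2 + H\right)$
$h{\left(F \right)} = \frac{46 + F}{F}$ ($h{\left(F \right)} = \frac{F + 46}{F + 2 \cdot 0 \left(2 + 0\right)} = \frac{46 + F}{F + 2 \cdot 0 \cdot 2} = \frac{46 + F}{F + 0} = \frac{46 + F}{F}$)
$m{\left(89,115 \right)} - \left(6083 + h{\left(52 \right)}\right) = 142 - \left(6083 + \frac{46 + 52}{52}\right) = 142 - \left(6083 + \frac{1}{52} \cdot 98\right) = 142 - \left(6083 + \frac{49}{26}\right) = 142 - \frac{158207}{26} = - \frac{154515}{26}$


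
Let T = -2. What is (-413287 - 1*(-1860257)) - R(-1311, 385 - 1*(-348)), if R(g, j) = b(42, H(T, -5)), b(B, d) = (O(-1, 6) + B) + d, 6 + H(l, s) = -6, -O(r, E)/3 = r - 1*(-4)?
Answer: 1446949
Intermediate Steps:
O(r, E) = -12 - 3*r (O(r, E) = -3*(r - 1*(-4)) = -3*(r + 4) = -3*(4 + r) = -12 - 3*r)
H(l, s) = -12 (H(l, s) = -6 - 6 = -12)
b(B, d) = -9 + B + d (b(B, d) = ((-12 - 3*(-1)) + B) + d = ((-12 + 3) + B) + d = (-9 + B) + d = -9 + B + d)
R(g, j) = 21 (R(g, j) = -9 + 42 - 12 = 21)
(-413287 - 1*(-1860257)) - R(-1311, 385 - 1*(-348)) = (-413287 - 1*(-1860257)) - 1*21 = (-413287 + 1860257) - 21 = 1446970 - 21 = 1446949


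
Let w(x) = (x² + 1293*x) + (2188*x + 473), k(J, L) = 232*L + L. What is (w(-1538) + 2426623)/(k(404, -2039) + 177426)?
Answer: 561238/297661 ≈ 1.8855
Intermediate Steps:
k(J, L) = 233*L
w(x) = 473 + x² + 3481*x (w(x) = (x² + 1293*x) + (473 + 2188*x) = 473 + x² + 3481*x)
(w(-1538) + 2426623)/(k(404, -2039) + 177426) = ((473 + (-1538)² + 3481*(-1538)) + 2426623)/(233*(-2039) + 177426) = ((473 + 2365444 - 5353778) + 2426623)/(-475087 + 177426) = (-2987861 + 2426623)/(-297661) = -561238*(-1/297661) = 561238/297661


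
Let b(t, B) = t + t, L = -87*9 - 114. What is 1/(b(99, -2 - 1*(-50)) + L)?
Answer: -1/699 ≈ -0.0014306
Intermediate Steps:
L = -897 (L = -783 - 114 = -897)
b(t, B) = 2*t
1/(b(99, -2 - 1*(-50)) + L) = 1/(2*99 - 897) = 1/(198 - 897) = 1/(-699) = -1/699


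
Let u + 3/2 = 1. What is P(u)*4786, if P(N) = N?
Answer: -2393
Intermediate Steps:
u = -½ (u = -3/2 + 1 = -½ ≈ -0.50000)
P(u)*4786 = -½*4786 = -2393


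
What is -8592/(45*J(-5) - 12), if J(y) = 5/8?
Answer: -22912/43 ≈ -532.84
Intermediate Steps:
J(y) = 5/8 (J(y) = 5*(⅛) = 5/8)
-8592/(45*J(-5) - 12) = -8592/(45*(5/8) - 12) = -8592/(225/8 - 12) = -8592/129/8 = -8592*8/129 = -22912/43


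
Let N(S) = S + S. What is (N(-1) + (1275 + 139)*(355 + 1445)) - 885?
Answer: 2544313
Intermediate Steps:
N(S) = 2*S
(N(-1) + (1275 + 139)*(355 + 1445)) - 885 = (2*(-1) + (1275 + 139)*(355 + 1445)) - 885 = (-2 + 1414*1800) - 885 = (-2 + 2545200) - 885 = 2545198 - 885 = 2544313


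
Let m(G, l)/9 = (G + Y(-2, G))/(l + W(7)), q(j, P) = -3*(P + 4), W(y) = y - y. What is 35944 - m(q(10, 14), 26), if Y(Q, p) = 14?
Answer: 467452/13 ≈ 35958.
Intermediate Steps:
W(y) = 0
q(j, P) = -12 - 3*P (q(j, P) = -3*(4 + P) = -12 - 3*P)
m(G, l) = 9*(14 + G)/l (m(G, l) = 9*((G + 14)/(l + 0)) = 9*((14 + G)/l) = 9*(14 + G)/l)
35944 - m(q(10, 14), 26) = 35944 - 9*(14 + (-12 - 3*14))/26 = 35944 - 9*(14 + (-12 - 42))/26 = 35944 - 9*(14 - 54)/26 = 35944 - 9*(-40)/26 = 35944 - 1*(-180/13) = 35944 + 180/13 = 467452/13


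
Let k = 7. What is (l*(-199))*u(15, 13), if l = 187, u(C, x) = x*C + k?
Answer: -7517026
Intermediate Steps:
u(C, x) = 7 + C*x (u(C, x) = x*C + 7 = C*x + 7 = 7 + C*x)
(l*(-199))*u(15, 13) = (187*(-199))*(7 + 15*13) = -37213*(7 + 195) = -37213*202 = -7517026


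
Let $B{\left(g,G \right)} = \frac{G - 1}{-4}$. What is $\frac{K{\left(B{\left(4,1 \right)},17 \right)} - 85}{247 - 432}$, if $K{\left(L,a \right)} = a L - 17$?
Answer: $\frac{102}{185} \approx 0.55135$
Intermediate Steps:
$B{\left(g,G \right)} = \frac{1}{4} - \frac{G}{4}$ ($B{\left(g,G \right)} = \left(G - 1\right) \left(- \frac{1}{4}\right) = \left(-1 + G\right) \left(- \frac{1}{4}\right) = \frac{1}{4} - \frac{G}{4}$)
$K{\left(L,a \right)} = -17 + L a$ ($K{\left(L,a \right)} = L a - 17 = -17 + L a$)
$\frac{K{\left(B{\left(4,1 \right)},17 \right)} - 85}{247 - 432} = \frac{\left(-17 + \left(\frac{1}{4} - \frac{1}{4}\right) 17\right) - 85}{247 - 432} = \frac{\left(-17 + \left(\frac{1}{4} - \frac{1}{4}\right) 17\right) - 85}{-185} = \left(\left(-17 + 0 \cdot 17\right) - 85\right) \left(- \frac{1}{185}\right) = \left(\left(-17 + 0\right) - 85\right) \left(- \frac{1}{185}\right) = \left(-17 - 85\right) \left(- \frac{1}{185}\right) = \left(-102\right) \left(- \frac{1}{185}\right) = \frac{102}{185}$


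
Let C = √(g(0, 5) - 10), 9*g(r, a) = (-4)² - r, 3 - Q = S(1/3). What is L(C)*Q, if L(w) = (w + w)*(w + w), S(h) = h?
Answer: -2368/27 ≈ -87.704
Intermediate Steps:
Q = 8/3 (Q = 3 - 1/3 = 3 - 1*⅓ = 3 - ⅓ = 8/3 ≈ 2.6667)
g(r, a) = 16/9 - r/9 (g(r, a) = ((-4)² - r)/9 = (16 - r)/9 = 16/9 - r/9)
C = I*√74/3 (C = √((16/9 - ⅑*0) - 10) = √((16/9 + 0) - 10) = √(16/9 - 10) = √(-74/9) = I*√74/3 ≈ 2.8674*I)
L(w) = 4*w² (L(w) = (2*w)*(2*w) = 4*w²)
L(C)*Q = (4*(I*√74/3)²)*(8/3) = (4*(-74/9))*(8/3) = -296/9*8/3 = -2368/27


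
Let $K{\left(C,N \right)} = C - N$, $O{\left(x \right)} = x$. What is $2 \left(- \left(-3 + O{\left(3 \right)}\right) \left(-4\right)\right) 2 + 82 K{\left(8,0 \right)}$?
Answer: $656$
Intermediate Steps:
$2 \left(- \left(-3 + O{\left(3 \right)}\right) \left(-4\right)\right) 2 + 82 K{\left(8,0 \right)} = 2 \left(- \left(-3 + 3\right) \left(-4\right)\right) 2 + 82 \left(8 - 0\right) = 2 \left(- 0 \left(-4\right)\right) 2 + 82 \left(8 + 0\right) = 2 \left(\left(-1\right) 0\right) 2 + 82 \cdot 8 = 2 \cdot 0 \cdot 2 + 656 = 0 \cdot 2 + 656 = 0 + 656 = 656$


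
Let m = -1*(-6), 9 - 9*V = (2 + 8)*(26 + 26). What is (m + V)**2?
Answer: 208849/81 ≈ 2578.4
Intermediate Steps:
V = -511/9 (V = 1 - (2 + 8)*(26 + 26)/9 = 1 - 10*52/9 = 1 - 1/9*520 = 1 - 520/9 = -511/9 ≈ -56.778)
m = 6
(m + V)**2 = (6 - 511/9)**2 = (-457/9)**2 = 208849/81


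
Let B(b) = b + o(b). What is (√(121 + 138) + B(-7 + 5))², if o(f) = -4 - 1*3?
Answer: (-9 + √259)² ≈ 50.317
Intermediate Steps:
o(f) = -7 (o(f) = -4 - 3 = -7)
B(b) = -7 + b (B(b) = b - 7 = -7 + b)
(√(121 + 138) + B(-7 + 5))² = (√(121 + 138) + (-7 + (-7 + 5)))² = (√259 + (-7 - 2))² = (√259 - 9)² = (-9 + √259)²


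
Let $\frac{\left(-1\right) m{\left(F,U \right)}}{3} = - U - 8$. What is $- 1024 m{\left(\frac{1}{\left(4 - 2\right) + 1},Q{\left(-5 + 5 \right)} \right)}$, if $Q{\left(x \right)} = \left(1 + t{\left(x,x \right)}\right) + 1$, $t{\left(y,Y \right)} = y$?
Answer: $-30720$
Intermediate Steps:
$Q{\left(x \right)} = 2 + x$ ($Q{\left(x \right)} = \left(1 + x\right) + 1 = 2 + x$)
$m{\left(F,U \right)} = 24 + 3 U$ ($m{\left(F,U \right)} = - 3 \left(- U - 8\right) = - 3 \left(-8 - U\right) = 24 + 3 U$)
$- 1024 m{\left(\frac{1}{\left(4 - 2\right) + 1},Q{\left(-5 + 5 \right)} \right)} = - 1024 \left(24 + 3 \left(2 + \left(-5 + 5\right)\right)\right) = - 1024 \left(24 + 3 \left(2 + 0\right)\right) = - 1024 \left(24 + 3 \cdot 2\right) = - 1024 \left(24 + 6\right) = \left(-1024\right) 30 = -30720$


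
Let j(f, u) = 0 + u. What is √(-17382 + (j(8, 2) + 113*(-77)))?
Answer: I*√26081 ≈ 161.5*I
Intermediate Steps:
j(f, u) = u
√(-17382 + (j(8, 2) + 113*(-77))) = √(-17382 + (2 + 113*(-77))) = √(-17382 + (2 - 8701)) = √(-17382 - 8699) = √(-26081) = I*√26081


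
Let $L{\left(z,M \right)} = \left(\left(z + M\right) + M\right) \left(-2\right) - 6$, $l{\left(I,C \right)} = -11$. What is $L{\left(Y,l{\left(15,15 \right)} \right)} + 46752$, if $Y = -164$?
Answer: $47118$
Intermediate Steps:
$L{\left(z,M \right)} = -6 - 4 M - 2 z$ ($L{\left(z,M \right)} = \left(\left(M + z\right) + M\right) \left(-2\right) - 6 = \left(z + 2 M\right) \left(-2\right) - 6 = \left(- 4 M - 2 z\right) - 6 = -6 - 4 M - 2 z$)
$L{\left(Y,l{\left(15,15 \right)} \right)} + 46752 = \left(-6 - -44 - -328\right) + 46752 = \left(-6 + 44 + 328\right) + 46752 = 366 + 46752 = 47118$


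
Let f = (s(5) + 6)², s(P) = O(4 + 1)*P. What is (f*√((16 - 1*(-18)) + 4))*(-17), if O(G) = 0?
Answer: -612*√38 ≈ -3772.6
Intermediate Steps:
s(P) = 0 (s(P) = 0*P = 0)
f = 36 (f = (0 + 6)² = 6² = 36)
(f*√((16 - 1*(-18)) + 4))*(-17) = (36*√((16 - 1*(-18)) + 4))*(-17) = (36*√((16 + 18) + 4))*(-17) = (36*√(34 + 4))*(-17) = (36*√38)*(-17) = -612*√38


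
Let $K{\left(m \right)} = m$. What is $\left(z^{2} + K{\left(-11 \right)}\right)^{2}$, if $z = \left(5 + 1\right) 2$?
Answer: $17689$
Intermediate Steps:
$z = 12$ ($z = 6 \cdot 2 = 12$)
$\left(z^{2} + K{\left(-11 \right)}\right)^{2} = \left(12^{2} - 11\right)^{2} = \left(144 - 11\right)^{2} = 133^{2} = 17689$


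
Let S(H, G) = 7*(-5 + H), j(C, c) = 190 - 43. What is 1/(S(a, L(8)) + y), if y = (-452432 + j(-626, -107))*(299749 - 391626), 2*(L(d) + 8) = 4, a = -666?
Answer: 1/41554584248 ≈ 2.4065e-11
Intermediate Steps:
j(C, c) = 147
L(d) = -6 (L(d) = -8 + (½)*4 = -8 + 2 = -6)
S(H, G) = -35 + 7*H
y = 41554588945 (y = (-452432 + 147)*(299749 - 391626) = -452285*(-91877) = 41554588945)
1/(S(a, L(8)) + y) = 1/((-35 + 7*(-666)) + 41554588945) = 1/((-35 - 4662) + 41554588945) = 1/(-4697 + 41554588945) = 1/41554584248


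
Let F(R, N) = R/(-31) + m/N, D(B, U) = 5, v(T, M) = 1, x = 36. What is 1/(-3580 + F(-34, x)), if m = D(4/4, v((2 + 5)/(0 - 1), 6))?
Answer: -1116/3993901 ≈ -0.00027943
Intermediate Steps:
m = 5
F(R, N) = 5/N - R/31 (F(R, N) = R/(-31) + 5/N = R*(-1/31) + 5/N = -R/31 + 5/N = 5/N - R/31)
1/(-3580 + F(-34, x)) = 1/(-3580 + (5/36 - 1/31*(-34))) = 1/(-3580 + (5*(1/36) + 34/31)) = 1/(-3580 + (5/36 + 34/31)) = 1/(-3580 + 1379/1116) = 1/(-3993901/1116) = -1116/3993901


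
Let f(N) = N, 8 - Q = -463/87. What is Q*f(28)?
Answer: 32452/87 ≈ 373.01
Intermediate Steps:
Q = 1159/87 (Q = 8 - (-463)/87 = 8 - 1*(-463/87) = 8 + 463/87 = 1159/87 ≈ 13.322)
Q*f(28) = (1159/87)*28 = 32452/87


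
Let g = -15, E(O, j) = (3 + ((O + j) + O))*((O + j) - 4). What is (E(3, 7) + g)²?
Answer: 6561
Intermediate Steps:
E(O, j) = (-4 + O + j)*(3 + j + 2*O) (E(O, j) = (3 + (j + 2*O))*(-4 + O + j) = (3 + j + 2*O)*(-4 + O + j) = (-4 + O + j)*(3 + j + 2*O))
(E(3, 7) + g)² = ((-12 + 7² - 1*7 - 5*3 + 2*3² + 3*3*7) - 15)² = ((-12 + 49 - 7 - 15 + 2*9 + 63) - 15)² = ((-12 + 49 - 7 - 15 + 18 + 63) - 15)² = (96 - 15)² = 81² = 6561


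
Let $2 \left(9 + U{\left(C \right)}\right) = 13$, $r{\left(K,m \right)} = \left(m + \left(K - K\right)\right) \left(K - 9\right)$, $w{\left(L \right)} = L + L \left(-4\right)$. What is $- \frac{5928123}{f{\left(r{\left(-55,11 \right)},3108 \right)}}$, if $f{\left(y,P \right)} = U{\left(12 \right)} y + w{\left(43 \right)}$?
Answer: $- \frac{5928123}{1631} \approx -3634.7$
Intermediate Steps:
$w{\left(L \right)} = - 3 L$ ($w{\left(L \right)} = L - 4 L = - 3 L$)
$r{\left(K,m \right)} = m \left(-9 + K\right)$ ($r{\left(K,m \right)} = \left(m + 0\right) \left(-9 + K\right) = m \left(-9 + K\right)$)
$U{\left(C \right)} = - \frac{5}{2}$ ($U{\left(C \right)} = -9 + \frac{1}{2} \cdot 13 = -9 + \frac{13}{2} = - \frac{5}{2}$)
$f{\left(y,P \right)} = -129 - \frac{5 y}{2}$ ($f{\left(y,P \right)} = - \frac{5 y}{2} - 129 = -129 - \frac{5 y}{2}$)
$- \frac{5928123}{f{\left(r{\left(-55,11 \right)},3108 \right)}} = - \frac{5928123}{-129 - \frac{5 \cdot 11 \left(-9 - 55\right)}{2}} = - \frac{5928123}{-129 - \frac{5 \cdot 11 \left(-64\right)}{2}} = - \frac{5928123}{-129 - -1760} = - \frac{5928123}{-129 + 1760} = - \frac{5928123}{1631}$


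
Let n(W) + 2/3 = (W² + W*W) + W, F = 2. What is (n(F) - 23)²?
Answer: 1681/9 ≈ 186.78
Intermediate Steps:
n(W) = -⅔ + W + 2*W² (n(W) = -⅔ + ((W² + W*W) + W) = -⅔ + ((W² + W²) + W) = -⅔ + (2*W² + W) = -⅔ + (W + 2*W²) = -⅔ + W + 2*W²)
(n(F) - 23)² = ((-⅔ + 2 + 2*2²) - 23)² = ((-⅔ + 2 + 2*4) - 23)² = ((-⅔ + 2 + 8) - 23)² = (28/3 - 23)² = (-41/3)² = 1681/9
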